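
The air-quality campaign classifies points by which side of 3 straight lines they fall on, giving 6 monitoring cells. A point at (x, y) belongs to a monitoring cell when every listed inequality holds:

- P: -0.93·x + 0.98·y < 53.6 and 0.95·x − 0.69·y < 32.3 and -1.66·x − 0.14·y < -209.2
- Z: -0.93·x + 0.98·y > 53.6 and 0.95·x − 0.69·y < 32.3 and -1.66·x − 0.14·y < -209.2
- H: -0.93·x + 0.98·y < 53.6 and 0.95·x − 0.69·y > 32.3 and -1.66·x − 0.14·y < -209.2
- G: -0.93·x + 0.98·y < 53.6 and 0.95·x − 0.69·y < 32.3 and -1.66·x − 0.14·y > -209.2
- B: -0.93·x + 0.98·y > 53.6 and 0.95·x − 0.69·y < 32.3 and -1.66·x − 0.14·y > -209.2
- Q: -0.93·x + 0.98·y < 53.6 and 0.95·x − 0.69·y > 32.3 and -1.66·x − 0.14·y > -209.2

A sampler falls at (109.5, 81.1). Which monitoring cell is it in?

Q

-0.93·109.5 + 0.98·81.1 = -22.357, which is < 53.6
0.95·109.5 − 0.69·81.1 = 48.066, which is > 32.3
-1.66·109.5 − 0.14·81.1 = -193.124, which is > -209.2
This sign pattern matches Q.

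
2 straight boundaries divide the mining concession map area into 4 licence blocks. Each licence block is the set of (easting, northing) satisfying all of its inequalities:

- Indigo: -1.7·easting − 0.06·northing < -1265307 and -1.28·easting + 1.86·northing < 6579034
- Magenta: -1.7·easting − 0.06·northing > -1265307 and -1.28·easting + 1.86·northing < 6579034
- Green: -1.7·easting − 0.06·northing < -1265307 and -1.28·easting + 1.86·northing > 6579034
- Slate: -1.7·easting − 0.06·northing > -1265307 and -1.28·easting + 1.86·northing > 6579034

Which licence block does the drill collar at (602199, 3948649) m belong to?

-1.7·602199 − 0.06·3948649 = -1260657.240, which is > -1265307
-1.28·602199 + 1.86·3948649 = 6573672.420, which is < 6579034
This sign pattern matches Magenta.

Magenta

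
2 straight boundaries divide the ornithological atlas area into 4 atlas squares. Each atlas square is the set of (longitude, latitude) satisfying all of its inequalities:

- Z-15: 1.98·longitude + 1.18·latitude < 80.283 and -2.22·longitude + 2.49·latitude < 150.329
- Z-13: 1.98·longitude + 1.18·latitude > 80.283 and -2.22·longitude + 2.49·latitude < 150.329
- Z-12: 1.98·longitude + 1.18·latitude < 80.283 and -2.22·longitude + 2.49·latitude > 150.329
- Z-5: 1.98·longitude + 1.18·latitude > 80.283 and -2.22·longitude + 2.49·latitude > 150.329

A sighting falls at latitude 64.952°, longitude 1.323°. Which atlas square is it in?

Z-12

1.98·1.323 + 1.18·64.952 = 79.263, which is < 80.283
-2.22·1.323 + 2.49·64.952 = 158.793, which is > 150.329
This sign pattern matches Z-12.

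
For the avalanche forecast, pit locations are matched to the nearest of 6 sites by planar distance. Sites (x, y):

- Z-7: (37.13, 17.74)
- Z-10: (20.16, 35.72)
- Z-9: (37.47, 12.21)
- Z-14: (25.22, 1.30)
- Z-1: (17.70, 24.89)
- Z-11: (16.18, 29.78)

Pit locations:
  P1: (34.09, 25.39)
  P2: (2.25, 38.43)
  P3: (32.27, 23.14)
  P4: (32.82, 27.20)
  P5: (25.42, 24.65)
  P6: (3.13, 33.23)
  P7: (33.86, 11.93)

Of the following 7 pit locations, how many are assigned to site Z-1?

P1 → Z-7
P2 → Z-11
P3 → Z-7
P4 → Z-7
P5 → Z-1
P6 → Z-11
P7 → Z-9
1 of the 7 goes to Z-1.

1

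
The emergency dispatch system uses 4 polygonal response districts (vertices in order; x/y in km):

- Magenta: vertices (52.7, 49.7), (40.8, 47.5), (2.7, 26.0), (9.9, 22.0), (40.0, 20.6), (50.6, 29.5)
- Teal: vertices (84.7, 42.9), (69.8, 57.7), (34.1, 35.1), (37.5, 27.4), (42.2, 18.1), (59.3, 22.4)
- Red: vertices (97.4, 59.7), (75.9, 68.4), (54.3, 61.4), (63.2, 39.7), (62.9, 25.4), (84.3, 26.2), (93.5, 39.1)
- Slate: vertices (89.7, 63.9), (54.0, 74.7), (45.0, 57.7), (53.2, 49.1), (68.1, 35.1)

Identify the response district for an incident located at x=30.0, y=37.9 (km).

Cast a ray rightward from (30.0, 37.9). For each polygon, the edges (by vertex number in listed order) whose endpoints lie on opposite sides of y = 37.9, where each meets that height, and whether that is right or left of the point:
Magenta: 2–3 at x≈23.79 (left), 6–1 at x≈51.47 (right) → 1 crossing.
Teal: 2–3 at x≈38.52 (right), 6–1 at x≈78.50 (right) → 2 crossings.
Red: 4–5 at x≈63.16 (right), 6–7 at x≈92.64 (right) → 2 crossings.
Slate: 4–5 at x≈65.12 (right), 5–1 at x≈70.20 (right) → 2 crossings.
Only Magenta has an odd count, so the point is inside Magenta.

Magenta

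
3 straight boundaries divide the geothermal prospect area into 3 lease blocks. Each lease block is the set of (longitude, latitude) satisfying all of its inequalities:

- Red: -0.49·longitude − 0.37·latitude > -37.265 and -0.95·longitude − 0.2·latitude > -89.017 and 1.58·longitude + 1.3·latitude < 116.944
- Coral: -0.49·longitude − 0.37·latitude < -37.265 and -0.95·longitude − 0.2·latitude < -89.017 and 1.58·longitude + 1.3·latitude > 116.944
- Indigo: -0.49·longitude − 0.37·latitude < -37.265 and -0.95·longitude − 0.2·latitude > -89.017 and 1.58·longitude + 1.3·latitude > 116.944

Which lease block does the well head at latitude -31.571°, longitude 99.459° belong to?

-0.49·99.459 − 0.37·-31.571 = -37.054, which is > -37.265
-0.95·99.459 − 0.2·-31.571 = -88.172, which is > -89.017
1.58·99.459 + 1.3·-31.571 = 116.103, which is < 116.944
This sign pattern matches Red.

Red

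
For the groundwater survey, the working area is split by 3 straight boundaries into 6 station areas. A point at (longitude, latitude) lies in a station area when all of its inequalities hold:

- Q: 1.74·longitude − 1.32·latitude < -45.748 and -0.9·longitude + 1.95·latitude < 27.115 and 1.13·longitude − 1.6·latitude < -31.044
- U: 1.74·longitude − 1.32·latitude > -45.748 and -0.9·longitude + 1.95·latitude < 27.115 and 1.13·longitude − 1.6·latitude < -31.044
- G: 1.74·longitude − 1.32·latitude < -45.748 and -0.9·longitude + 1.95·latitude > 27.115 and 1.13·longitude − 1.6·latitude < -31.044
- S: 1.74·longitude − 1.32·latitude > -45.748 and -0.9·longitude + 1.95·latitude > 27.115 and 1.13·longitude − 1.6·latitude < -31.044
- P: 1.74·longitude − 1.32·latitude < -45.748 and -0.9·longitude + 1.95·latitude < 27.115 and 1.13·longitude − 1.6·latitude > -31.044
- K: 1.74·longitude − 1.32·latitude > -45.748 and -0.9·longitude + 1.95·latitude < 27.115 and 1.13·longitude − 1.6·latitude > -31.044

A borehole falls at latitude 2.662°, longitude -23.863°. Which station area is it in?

1.74·-23.863 − 1.32·2.662 = -45.035, which is > -45.748
-0.9·-23.863 + 1.95·2.662 = 26.668, which is < 27.115
1.13·-23.863 − 1.6·2.662 = -31.224, which is < -31.044
This sign pattern matches U.

U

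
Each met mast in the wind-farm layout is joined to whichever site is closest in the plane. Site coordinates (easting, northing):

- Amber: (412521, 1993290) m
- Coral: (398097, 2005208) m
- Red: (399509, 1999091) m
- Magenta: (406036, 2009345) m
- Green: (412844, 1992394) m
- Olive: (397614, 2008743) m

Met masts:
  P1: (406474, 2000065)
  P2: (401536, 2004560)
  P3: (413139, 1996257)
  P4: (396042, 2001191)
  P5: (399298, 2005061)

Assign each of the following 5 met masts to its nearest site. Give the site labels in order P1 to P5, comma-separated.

Red, Coral, Amber, Red, Coral

P1 → Red (d²=49459901.00)
P2 → Coral (d²=12246625.00)
P3 → Amber (d²=9185013.00)
P4 → Red (d²=16430089.00)
P5 → Coral (d²=1464010.00)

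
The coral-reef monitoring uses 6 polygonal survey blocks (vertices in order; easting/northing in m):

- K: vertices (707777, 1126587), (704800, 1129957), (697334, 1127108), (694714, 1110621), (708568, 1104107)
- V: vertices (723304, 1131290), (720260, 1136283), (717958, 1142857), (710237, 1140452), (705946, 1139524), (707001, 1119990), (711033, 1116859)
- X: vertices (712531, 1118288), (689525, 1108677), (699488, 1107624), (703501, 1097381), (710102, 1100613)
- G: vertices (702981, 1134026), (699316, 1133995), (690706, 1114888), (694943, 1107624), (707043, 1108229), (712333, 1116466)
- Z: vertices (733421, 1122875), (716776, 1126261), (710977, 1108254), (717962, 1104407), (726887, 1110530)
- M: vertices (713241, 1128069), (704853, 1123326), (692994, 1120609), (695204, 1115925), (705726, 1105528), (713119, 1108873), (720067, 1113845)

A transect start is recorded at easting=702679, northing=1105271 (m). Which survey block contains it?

Cast a ray rightward from (702679, 1105271). For each polygon, the edges (by vertex number in listed order) whose endpoints lie on opposite sides of northing = 1105271, where each meets that height, and whether that is right or left of the point:
K: 4–5 at easting≈706092.4 (right), 5–1 at easting≈708527.0 (right) → 2 crossings.
V: no edge straddles that height → 0 crossings.
X: 3–4 at easting≈700409.9 (left), 5–1 at easting≈710742.1 (right) → 1 crossing.
G: no edge straddles that height → 0 crossings.
Z: 3–4 at easting≈716393.2 (right), 4–5 at easting≈719221.4 (right) → 2 crossings.
M: no edge straddles that height → 0 crossings.
Only X has an odd count, so the point is inside X.

X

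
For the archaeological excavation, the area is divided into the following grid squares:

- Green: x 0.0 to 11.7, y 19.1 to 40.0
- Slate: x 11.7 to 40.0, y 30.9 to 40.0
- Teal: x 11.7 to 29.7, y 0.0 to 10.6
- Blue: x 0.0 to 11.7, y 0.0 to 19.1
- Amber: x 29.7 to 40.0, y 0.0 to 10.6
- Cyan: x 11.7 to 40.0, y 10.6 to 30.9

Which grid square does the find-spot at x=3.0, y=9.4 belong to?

The point has x = 3.0 and y = 9.4.
Only Blue satisfies 0.0 ≤ x ≤ 11.7 and 0.0 ≤ y ≤ 19.1.

Blue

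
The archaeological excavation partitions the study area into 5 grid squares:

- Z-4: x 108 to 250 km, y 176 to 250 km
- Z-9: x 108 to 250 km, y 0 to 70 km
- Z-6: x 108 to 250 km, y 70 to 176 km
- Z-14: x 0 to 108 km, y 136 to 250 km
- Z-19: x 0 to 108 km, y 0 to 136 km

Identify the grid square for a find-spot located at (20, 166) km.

The point has x = 20 and y = 166.
Only Z-14 satisfies 0 ≤ x ≤ 108 and 136 ≤ y ≤ 250.

Z-14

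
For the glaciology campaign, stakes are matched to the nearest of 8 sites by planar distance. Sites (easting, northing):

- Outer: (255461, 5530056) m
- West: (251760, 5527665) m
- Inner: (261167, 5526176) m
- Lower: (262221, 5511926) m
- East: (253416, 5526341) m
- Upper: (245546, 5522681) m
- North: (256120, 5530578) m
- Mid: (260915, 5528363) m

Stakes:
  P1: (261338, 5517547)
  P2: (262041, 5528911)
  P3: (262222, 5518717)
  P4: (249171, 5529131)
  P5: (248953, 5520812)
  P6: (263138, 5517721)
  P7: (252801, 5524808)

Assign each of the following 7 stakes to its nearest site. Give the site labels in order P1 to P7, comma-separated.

P1 → Lower (d²=32375330.00)
P2 → Mid (d²=1568180.00)
P3 → Lower (d²=46117682.00)
P4 → West (d²=8852077.00)
P5 → Upper (d²=15100810.00)
P6 → Lower (d²=34422914.00)
P7 → East (d²=2728314.00)

Lower, Mid, Lower, West, Upper, Lower, East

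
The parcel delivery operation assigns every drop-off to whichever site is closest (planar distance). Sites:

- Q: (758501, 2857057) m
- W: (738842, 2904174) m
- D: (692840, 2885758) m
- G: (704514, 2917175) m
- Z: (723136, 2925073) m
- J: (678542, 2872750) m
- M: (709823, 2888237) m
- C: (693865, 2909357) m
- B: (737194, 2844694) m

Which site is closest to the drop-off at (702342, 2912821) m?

G

Squared distances to each site:
Q: 6263456977.000; W: 1407020609.000; D: 822693973.000; G: 23674900.000; Z: 582501940.000; J: 2172125041.000; M: 660338417.000; C: 83858825.000; B: 5855950033.000.
Minimum at G.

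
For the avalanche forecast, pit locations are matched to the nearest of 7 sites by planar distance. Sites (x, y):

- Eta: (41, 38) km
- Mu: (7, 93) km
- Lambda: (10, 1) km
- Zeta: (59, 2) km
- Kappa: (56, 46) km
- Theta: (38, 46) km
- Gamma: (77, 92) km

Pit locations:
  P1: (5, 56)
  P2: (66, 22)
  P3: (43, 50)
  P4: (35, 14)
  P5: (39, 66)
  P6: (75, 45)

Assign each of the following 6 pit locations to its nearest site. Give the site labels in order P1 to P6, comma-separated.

P1 → Theta (d²=1189.00)
P2 → Zeta (d²=449.00)
P3 → Theta (d²=41.00)
P4 → Eta (d²=612.00)
P5 → Theta (d²=401.00)
P6 → Kappa (d²=362.00)

Theta, Zeta, Theta, Eta, Theta, Kappa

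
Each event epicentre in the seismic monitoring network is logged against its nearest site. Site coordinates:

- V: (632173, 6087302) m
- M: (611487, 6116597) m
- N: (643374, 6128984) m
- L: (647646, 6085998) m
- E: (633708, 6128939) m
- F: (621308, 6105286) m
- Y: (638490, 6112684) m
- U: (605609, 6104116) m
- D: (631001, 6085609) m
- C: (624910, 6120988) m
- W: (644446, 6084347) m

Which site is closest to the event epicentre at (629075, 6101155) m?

Squared distances to each site:
V: 201503213.000; M: 547793108.000; N: 978914642.000; L: 574616690.000; E: 793415345.000; F: 77391450.000; Y: 221560066.000; U: 559420677.000; D: 245387592.000; C: 410695114.000; W: 518776505.000.
Minimum at F.

F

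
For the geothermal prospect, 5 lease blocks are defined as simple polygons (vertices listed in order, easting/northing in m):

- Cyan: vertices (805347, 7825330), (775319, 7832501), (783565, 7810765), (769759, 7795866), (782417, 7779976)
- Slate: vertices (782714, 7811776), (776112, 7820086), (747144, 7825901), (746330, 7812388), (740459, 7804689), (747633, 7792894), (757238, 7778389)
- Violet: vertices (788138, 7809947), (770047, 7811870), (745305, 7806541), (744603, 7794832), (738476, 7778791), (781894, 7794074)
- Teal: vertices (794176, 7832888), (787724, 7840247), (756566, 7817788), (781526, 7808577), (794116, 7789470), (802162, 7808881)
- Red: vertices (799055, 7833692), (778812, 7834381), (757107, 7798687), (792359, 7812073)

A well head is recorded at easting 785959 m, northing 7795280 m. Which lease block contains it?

Cast a ray rightward from (785959, 7795280). For each polygon, the edges (by vertex number in listed order) whose endpoints lie on opposite sides of northing = 7795280, where each meets that height, and whether that is right or left of the point:
Cyan: 4–5 at easting≈770225.8 (left), 5–1 at easting≈790154.4 (right) → 1 crossing.
Slate: 5–6 at easting≈746181.8 (left), 7–1 at easting≈770126.7 (left) → 0 crossings.
Violet: 3–4 at easting≈744629.9 (left), 6–1 at easting≈782368.4 (left) → 0 crossings.
Teal: 4–5 at easting≈790287.7 (right), 5–6 at easting≈796524.3 (right) → 2 crossings.
Red: no edge straddles that height → 0 crossings.
Only Cyan has an odd count, so the point is inside Cyan.

Cyan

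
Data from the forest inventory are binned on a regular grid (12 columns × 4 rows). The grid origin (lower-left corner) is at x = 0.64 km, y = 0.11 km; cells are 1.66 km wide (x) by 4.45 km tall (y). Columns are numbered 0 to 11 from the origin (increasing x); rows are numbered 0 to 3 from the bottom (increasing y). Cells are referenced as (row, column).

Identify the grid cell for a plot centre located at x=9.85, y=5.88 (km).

Column index: ⌊(9.85 − 0.64) / 1.66⌋ = ⌊5.548⌋ = 5
Row offset from origin: ⌊(5.88 − 0.11) / 4.45⌋ = ⌊1.297⌋ = 1 → row 1

(1, 5)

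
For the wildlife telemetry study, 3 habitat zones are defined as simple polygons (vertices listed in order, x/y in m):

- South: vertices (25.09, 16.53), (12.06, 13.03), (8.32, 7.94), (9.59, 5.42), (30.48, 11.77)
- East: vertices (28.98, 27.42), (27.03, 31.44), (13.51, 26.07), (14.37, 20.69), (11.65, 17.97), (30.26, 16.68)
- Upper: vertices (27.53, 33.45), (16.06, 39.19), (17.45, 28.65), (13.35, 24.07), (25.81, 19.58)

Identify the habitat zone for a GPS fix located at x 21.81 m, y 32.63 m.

Cast a ray rightward from (21.81, 32.63). For each polygon, the edges (by vertex number in listed order) whose endpoints lie on opposite sides of y = 32.63, where each meets that height, and whether that is right or left of the point:
South: no edge straddles that height → 0 crossings.
East: no edge straddles that height → 0 crossings.
Upper: 2–3 at x≈16.925 (left), 5–1 at x≈27.428 (right) → 1 crossing.
Only Upper has an odd count, so the point is inside Upper.

Upper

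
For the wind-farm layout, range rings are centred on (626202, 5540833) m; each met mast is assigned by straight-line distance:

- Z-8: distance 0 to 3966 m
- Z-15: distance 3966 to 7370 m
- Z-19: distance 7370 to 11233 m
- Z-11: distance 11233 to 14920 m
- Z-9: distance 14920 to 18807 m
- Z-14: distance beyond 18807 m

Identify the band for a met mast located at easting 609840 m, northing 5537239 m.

Distance = √((609840−626202)² + (5537239−5540833)²) = √(267715044.000 + 12916836.000) = 16752.071 m.
14920 ≤ 16752.071 < 18807 → Z-9.

Z-9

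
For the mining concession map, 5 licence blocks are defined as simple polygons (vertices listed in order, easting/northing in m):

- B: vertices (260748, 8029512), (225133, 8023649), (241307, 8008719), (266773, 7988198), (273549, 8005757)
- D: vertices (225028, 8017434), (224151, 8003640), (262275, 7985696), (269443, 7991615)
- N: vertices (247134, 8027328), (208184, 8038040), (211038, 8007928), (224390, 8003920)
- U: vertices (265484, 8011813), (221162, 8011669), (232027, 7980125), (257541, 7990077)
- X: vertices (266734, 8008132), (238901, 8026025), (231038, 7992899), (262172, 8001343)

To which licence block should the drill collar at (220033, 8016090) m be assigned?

Cast a ray rightward from (220033, 8016090). For each polygon, the edges (by vertex number in listed order) whose endpoints lie on opposite sides of northing = 8016090, where each meets that height, and whether that is right or left of the point:
B: 2–3 at easting≈233321.8 (right), 5–1 at easting≈267980.8 (right) → 2 crossings.
D: 1–2 at easting≈224942.6 (right), 4–1 at easting≈227340.0 (right) → 2 crossings.
N: 2–3 at easting≈210264.4 (left), 4–1 at easting≈236214.8 (right) → 1 crossing.
U: no edge straddles that height → 0 crossings.
X: 1–2 at easting≈254355.1 (right), 2–3 at easting≈236542.8 (right) → 2 crossings.
Only N has an odd count, so the point is inside N.

N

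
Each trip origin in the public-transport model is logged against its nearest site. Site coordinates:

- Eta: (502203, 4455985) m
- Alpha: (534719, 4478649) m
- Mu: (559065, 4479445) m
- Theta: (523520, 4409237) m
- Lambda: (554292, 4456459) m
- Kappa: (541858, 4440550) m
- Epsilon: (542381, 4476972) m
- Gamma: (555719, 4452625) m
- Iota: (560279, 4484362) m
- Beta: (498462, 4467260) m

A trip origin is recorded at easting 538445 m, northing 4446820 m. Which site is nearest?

Kappa

Squared distances to each site:
Eta: 1397479789.000; Alpha: 1026968317.000; Mu: 1489575025.000; Theta: 1635237514.000; Lambda: 344037730.000; Kappa: 50961469.000; Epsilon: 924635200.000; Gamma: 332089101.000; Iota: 1886125320.000; Beta: 2016433889.000.
Minimum at Kappa.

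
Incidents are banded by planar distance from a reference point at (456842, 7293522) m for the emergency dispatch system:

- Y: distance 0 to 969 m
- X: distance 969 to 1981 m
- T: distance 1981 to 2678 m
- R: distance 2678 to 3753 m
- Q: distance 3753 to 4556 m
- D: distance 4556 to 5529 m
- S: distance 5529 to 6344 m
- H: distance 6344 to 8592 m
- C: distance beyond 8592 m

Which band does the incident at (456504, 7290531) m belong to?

R

Distance = √((456504−456842)² + (7290531−7293522)²) = √(114244.000 + 8946081.000) = 3010.037 m.
2678 ≤ 3010.037 < 3753 → R.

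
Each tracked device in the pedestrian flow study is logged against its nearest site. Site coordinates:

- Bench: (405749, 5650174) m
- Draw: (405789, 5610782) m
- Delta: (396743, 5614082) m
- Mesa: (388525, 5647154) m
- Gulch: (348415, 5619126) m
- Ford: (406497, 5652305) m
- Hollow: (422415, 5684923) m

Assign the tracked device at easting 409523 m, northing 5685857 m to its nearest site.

Hollow

Squared distances to each site:
Bench: 1287519565.000; Draw: 5650198381.000; Delta: 5314979025.000; Mesa: 1938838213.000; Gulch: 8187214025.000; Ford: 1134893380.000; Hollow: 167076020.000.
Minimum at Hollow.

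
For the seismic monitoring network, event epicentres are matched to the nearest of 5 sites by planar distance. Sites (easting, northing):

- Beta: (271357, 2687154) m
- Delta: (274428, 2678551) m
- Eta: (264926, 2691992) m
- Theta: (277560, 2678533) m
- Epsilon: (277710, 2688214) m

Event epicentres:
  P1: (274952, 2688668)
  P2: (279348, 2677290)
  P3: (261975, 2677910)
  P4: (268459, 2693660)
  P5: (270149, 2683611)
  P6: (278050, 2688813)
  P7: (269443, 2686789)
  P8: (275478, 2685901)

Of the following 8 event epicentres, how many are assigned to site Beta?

2

P1 → Epsilon
P2 → Theta
P3 → Delta
P4 → Eta
P5 → Beta
P6 → Epsilon
P7 → Beta
P8 → Epsilon
2 of the 8 go to Beta.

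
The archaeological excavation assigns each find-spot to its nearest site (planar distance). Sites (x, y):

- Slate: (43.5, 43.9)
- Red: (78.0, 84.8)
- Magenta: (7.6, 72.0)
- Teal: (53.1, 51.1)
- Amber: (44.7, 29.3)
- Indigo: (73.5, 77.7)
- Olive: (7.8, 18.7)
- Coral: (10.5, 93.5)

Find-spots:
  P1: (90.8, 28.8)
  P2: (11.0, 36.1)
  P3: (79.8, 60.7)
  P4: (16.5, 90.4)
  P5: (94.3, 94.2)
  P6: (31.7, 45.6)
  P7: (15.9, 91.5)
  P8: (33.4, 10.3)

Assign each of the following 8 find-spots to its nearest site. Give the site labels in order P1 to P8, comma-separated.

P1 → Teal (d²=1918.58)
P2 → Olive (d²=313.00)
P3 → Indigo (d²=328.69)
P4 → Coral (d²=45.61)
P5 → Red (d²=354.05)
P6 → Slate (d²=142.13)
P7 → Coral (d²=33.16)
P8 → Amber (d²=488.69)

Teal, Olive, Indigo, Coral, Red, Slate, Coral, Amber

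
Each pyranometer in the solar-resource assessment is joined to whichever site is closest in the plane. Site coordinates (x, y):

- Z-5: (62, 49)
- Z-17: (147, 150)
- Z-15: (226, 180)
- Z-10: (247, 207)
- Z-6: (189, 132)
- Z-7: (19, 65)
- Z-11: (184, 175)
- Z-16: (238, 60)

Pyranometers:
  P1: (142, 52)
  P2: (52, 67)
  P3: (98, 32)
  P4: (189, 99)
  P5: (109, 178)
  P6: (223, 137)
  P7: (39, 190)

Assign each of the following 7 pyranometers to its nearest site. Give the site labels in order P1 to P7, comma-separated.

Z-5, Z-5, Z-5, Z-6, Z-17, Z-6, Z-17

P1 → Z-5 (d²=6409.00)
P2 → Z-5 (d²=424.00)
P3 → Z-5 (d²=1585.00)
P4 → Z-6 (d²=1089.00)
P5 → Z-17 (d²=2228.00)
P6 → Z-6 (d²=1181.00)
P7 → Z-17 (d²=13264.00)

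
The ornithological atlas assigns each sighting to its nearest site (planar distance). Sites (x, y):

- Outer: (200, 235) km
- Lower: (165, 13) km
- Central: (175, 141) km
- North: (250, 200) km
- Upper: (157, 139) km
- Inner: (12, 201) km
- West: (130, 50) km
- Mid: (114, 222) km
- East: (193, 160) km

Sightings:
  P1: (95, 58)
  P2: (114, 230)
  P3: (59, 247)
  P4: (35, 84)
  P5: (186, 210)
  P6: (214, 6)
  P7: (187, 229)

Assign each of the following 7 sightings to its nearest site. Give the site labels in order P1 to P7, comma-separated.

P1 → West (d²=1289.00)
P2 → Mid (d²=64.00)
P3 → Mid (d²=3650.00)
P4 → West (d²=10181.00)
P5 → Outer (d²=821.00)
P6 → Lower (d²=2450.00)
P7 → Outer (d²=205.00)

West, Mid, Mid, West, Outer, Lower, Outer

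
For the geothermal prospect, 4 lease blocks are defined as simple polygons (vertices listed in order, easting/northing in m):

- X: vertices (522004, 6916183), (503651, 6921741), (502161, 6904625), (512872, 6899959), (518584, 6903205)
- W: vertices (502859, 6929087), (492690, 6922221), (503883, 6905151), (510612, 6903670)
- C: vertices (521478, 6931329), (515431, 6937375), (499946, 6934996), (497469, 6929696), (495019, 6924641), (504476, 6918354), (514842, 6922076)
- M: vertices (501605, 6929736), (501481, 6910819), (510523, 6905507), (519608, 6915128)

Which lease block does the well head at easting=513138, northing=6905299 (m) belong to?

Cast a ray rightward from (513138, 6905299). For each polygon, the edges (by vertex number in listed order) whose endpoints lie on opposite sides of northing = 6905299, where each meets that height, and whether that is right or left of the point:
X: 2–3 at easting≈502219.7 (left), 5–1 at easting≈519135.8 (right) → 1 crossing.
W: 2–3 at easting≈503786.0 (left), 4–1 at easting≈510115.1 (left) → 0 crossings.
C: no edge straddles that height → 0 crossings.
M: no edge straddles that height → 0 crossings.
Only X has an odd count, so the point is inside X.

X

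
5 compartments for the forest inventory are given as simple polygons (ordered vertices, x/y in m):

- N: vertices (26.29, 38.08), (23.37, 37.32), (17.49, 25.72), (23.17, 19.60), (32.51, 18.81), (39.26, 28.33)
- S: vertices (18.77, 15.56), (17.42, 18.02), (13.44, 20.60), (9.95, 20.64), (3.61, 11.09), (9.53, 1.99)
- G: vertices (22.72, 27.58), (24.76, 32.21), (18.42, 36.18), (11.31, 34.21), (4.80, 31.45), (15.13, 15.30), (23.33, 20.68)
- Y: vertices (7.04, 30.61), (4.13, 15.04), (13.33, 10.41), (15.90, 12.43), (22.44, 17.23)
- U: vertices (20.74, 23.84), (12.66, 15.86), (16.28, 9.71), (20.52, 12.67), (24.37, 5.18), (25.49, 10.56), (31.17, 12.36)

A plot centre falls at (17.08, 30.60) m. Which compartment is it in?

G

Cast a ray rightward from (17.08, 30.60). For each polygon, the edges (by vertex number in listed order) whose endpoints lie on opposite sides of y = 30.60, where each meets that height, and whether that is right or left of the point:
N: 2–3 at x≈19.964 (right), 6–1 at x≈36.240 (right) → 2 crossings.
S: no edge straddles that height → 0 crossings.
G: 1–2 at x≈24.051 (right), 5–6 at x≈5.344 (left) → 1 crossing.
Y: 1–2 at x≈7.038 (left), 5–1 at x≈7.052 (left) → 0 crossings.
U: no edge straddles that height → 0 crossings.
Only G has an odd count, so the point is inside G.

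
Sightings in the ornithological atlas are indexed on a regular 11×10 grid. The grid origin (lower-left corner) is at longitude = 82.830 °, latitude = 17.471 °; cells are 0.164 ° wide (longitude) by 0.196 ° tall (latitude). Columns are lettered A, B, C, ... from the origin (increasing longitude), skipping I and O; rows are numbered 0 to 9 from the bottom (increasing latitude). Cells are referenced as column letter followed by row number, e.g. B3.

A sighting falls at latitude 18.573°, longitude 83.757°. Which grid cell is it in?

F5

Column index: ⌊(83.757 − 82.830) / 0.164⌋ = ⌊5.652⌋ = 5 → column F
Row offset from origin: ⌊(18.573 − 17.471) / 0.196⌋ = ⌊5.622⌋ = 5 → row 5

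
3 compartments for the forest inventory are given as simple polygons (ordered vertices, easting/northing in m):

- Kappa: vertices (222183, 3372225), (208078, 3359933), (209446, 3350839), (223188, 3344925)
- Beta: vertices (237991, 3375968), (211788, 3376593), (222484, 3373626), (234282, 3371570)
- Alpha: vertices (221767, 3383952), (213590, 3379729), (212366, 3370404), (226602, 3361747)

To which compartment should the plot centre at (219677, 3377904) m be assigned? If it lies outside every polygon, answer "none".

Alpha

Cast a ray rightward from (219677, 3377904). For each polygon, the edges (by vertex number in listed order) whose endpoints lie on opposite sides of northing = 3377904, where each meets that height, and whether that is right or left of the point:
Kappa: no edge straddles that height → 0 crossings.
Beta: no edge straddles that height → 0 crossings.
Alpha: 2–3 at easting≈213350.5 (left), 4–1 at easting≈223083.9 (right) → 1 crossing.
Only Alpha has an odd count, so the point is inside Alpha.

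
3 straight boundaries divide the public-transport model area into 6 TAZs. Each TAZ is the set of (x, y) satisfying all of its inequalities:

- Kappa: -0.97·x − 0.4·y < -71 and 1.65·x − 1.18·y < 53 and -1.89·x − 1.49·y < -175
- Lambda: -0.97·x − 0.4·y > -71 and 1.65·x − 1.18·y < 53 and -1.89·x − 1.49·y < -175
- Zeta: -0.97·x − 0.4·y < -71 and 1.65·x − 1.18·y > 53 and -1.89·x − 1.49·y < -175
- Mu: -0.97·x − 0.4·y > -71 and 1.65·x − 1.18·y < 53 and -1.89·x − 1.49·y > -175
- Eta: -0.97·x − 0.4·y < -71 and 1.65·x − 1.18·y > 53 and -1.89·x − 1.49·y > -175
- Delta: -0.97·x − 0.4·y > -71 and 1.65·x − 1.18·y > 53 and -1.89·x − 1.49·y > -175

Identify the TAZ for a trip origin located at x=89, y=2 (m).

-0.97·89 − 0.4·2 = -87.130, which is < -71
1.65·89 − 1.18·2 = 144.490, which is > 53
-1.89·89 − 1.49·2 = -171.190, which is > -175
This sign pattern matches Eta.

Eta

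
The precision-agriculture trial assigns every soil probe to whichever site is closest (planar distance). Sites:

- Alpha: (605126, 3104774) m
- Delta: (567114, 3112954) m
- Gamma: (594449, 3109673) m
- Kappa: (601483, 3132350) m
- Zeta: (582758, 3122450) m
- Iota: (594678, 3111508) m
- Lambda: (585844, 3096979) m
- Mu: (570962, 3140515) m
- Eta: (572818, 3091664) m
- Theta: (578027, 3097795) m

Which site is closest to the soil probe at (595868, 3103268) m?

Squared distances to each site:
Alpha: 87978600.000; Delta: 920611112.000; Gamma: 43037586.000; Kappa: 877290949.000; Zeta: 539821224.000; Iota: 69313700.000; Lambda: 140032097.000; Mu: 2007647845.000; Eta: 665955316.000; Theta: 348255010.000.
Minimum at Gamma.

Gamma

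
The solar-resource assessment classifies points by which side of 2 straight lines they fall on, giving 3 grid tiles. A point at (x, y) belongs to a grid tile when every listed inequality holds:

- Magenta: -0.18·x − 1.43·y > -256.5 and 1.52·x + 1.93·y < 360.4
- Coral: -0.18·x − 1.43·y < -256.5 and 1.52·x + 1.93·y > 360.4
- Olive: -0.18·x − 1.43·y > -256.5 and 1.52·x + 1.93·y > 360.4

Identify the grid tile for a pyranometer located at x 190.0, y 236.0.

-0.18·190.0 − 1.43·236.0 = -371.680, which is < -256.5
1.52·190.0 + 1.93·236.0 = 744.280, which is > 360.4
This sign pattern matches Coral.

Coral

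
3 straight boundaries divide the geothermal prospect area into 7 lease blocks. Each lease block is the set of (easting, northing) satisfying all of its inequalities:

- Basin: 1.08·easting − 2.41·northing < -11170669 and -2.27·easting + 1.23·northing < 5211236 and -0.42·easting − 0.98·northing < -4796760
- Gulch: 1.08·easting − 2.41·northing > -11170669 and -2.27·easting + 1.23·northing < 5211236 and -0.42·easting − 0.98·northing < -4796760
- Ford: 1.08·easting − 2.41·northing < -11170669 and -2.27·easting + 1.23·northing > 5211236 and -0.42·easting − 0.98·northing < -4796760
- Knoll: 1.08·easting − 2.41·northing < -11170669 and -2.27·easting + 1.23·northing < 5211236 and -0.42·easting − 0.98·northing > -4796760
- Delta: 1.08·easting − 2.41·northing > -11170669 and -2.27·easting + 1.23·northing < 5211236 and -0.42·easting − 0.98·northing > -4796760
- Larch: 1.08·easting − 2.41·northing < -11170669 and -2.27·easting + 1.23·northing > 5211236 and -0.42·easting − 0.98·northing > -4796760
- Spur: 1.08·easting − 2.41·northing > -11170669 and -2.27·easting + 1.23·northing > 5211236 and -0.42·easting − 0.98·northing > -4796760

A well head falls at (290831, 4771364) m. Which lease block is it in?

1.08·290831 − 2.41·4771364 = -11184889.760, which is < -11170669
-2.27·290831 + 1.23·4771364 = 5208591.350, which is < 5211236
-0.42·290831 − 0.98·4771364 = -4798085.740, which is < -4796760
This sign pattern matches Basin.

Basin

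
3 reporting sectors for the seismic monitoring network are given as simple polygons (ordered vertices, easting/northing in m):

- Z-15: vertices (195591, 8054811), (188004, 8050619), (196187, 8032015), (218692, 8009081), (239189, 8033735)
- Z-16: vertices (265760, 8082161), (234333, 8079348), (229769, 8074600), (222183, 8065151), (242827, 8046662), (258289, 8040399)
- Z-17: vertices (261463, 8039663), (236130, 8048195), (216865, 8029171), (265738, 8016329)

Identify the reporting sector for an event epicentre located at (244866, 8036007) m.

Cast a ray rightward from (244866, 8036007). For each polygon, the edges (by vertex number in listed order) whose endpoints lie on opposite sides of northing = 8036007, where each meets that height, and whether that is right or left of the point:
Z-15: 2–3 at easting≈194431.1 (left), 5–1 at easting≈234489.1 (left) → 0 crossings.
Z-16: no edge straddles that height → 0 crossings.
Z-17: 2–3 at easting≈223787.6 (left), 4–1 at easting≈262132.8 (right) → 1 crossing.
Only Z-17 has an odd count, so the point is inside Z-17.

Z-17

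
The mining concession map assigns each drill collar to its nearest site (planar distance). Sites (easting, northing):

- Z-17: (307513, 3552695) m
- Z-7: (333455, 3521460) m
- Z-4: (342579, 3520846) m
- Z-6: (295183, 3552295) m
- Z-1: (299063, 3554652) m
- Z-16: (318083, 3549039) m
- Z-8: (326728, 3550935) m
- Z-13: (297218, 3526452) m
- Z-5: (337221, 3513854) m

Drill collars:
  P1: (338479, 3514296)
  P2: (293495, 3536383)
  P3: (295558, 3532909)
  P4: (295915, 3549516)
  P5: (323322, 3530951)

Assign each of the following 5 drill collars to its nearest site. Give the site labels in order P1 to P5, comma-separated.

Z-5, Z-13, Z-13, Z-6, Z-7

P1 → Z-5 (d²=1777928.00)
P2 → Z-13 (d²=112485490.00)
P3 → Z-13 (d²=44448449.00)
P4 → Z-6 (d²=8258665.00)
P5 → Z-7 (d²=192756770.00)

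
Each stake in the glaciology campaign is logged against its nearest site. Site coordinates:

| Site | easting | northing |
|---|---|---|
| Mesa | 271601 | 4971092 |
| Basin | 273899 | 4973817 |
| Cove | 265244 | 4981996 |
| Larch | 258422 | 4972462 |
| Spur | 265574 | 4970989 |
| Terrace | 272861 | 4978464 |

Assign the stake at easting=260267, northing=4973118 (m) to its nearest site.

Larch

Squared distances to each site:
Mesa: 132564232.000; Basin: 186320025.000; Cove: 103589413.000; Larch: 3834361.000; Spur: 32696890.000; Terrace: 187188552.000.
Minimum at Larch.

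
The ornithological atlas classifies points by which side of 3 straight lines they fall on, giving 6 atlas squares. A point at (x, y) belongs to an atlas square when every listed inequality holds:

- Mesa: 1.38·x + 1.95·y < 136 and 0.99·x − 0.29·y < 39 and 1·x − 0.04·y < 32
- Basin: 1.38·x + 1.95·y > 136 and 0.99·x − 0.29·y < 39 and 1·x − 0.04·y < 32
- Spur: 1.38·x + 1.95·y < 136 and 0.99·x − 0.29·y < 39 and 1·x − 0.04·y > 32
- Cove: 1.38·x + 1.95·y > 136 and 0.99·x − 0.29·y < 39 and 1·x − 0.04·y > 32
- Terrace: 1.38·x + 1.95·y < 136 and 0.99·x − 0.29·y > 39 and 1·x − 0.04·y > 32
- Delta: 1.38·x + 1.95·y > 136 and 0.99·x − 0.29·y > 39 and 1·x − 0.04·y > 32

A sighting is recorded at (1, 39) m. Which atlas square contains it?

1.38·1 + 1.95·39 = 77.430, which is < 136
0.99·1 − 0.29·39 = -10.320, which is < 39
1·1 − 0.04·39 = -0.560, which is < 32
This sign pattern matches Mesa.

Mesa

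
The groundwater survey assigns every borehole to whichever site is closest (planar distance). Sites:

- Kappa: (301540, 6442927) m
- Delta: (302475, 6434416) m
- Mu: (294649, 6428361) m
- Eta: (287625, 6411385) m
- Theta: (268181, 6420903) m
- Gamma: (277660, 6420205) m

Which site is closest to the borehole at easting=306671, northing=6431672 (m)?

Squared distances to each site:
Kappa: 153002186.000; Delta: 25135952.000; Mu: 155491205.000; Eta: 774312485.000; Theta: 1597451461.000; Gamma: 973130210.000.
Minimum at Delta.

Delta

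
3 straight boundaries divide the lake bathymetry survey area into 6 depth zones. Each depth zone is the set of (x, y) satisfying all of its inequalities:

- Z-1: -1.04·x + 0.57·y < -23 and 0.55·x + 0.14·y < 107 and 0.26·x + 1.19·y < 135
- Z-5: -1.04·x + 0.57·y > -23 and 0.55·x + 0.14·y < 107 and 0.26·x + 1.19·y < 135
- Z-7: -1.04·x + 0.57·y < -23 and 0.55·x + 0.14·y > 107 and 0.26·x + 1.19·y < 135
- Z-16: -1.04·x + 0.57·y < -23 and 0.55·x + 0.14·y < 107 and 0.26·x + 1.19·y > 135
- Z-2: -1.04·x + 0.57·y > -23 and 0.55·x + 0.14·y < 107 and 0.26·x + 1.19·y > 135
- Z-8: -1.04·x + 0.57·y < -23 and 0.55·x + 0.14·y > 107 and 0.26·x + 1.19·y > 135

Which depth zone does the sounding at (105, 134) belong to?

Z-16

-1.04·105 + 0.57·134 = -32.820, which is < -23
0.55·105 + 0.14·134 = 76.510, which is < 107
0.26·105 + 1.19·134 = 186.760, which is > 135
This sign pattern matches Z-16.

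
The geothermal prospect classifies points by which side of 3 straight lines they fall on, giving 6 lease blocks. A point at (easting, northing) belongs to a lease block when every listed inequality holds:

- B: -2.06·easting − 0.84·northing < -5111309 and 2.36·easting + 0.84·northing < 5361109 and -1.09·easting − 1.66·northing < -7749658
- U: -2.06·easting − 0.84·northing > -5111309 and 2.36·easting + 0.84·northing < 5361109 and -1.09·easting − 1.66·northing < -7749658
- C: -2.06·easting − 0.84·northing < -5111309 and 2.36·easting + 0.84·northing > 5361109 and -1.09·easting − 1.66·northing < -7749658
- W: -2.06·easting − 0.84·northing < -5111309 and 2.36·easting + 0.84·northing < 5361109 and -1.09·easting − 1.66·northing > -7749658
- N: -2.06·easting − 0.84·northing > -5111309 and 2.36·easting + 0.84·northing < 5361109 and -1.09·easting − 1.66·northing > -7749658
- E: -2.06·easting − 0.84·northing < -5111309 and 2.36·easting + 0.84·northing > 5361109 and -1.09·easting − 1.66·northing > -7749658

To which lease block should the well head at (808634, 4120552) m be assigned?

E

-2.06·808634 − 0.84·4120552 = -5127049.720, which is < -5111309
2.36·808634 + 0.84·4120552 = 5369639.920, which is > 5361109
-1.09·808634 − 1.66·4120552 = -7721527.380, which is > -7749658
This sign pattern matches E.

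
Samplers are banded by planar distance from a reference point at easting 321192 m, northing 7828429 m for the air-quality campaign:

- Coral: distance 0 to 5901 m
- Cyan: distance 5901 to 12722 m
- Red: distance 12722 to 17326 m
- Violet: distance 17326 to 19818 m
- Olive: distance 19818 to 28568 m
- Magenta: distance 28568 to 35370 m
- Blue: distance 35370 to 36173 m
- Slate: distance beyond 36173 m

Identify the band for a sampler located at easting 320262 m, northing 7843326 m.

Red

Distance = √((320262−321192)² + (7843326−7828429)²) = √(864900.000 + 221920609.000) = 14926.001 m.
12722 ≤ 14926.001 < 17326 → Red.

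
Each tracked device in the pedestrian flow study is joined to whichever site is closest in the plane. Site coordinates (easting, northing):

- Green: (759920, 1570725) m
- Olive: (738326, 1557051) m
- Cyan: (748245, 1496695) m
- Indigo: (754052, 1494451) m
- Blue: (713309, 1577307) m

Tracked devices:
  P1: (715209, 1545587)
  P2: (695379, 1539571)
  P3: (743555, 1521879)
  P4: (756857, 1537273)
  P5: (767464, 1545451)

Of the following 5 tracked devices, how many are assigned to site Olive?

2

P1 → Olive
P2 → Blue
P3 → Cyan
P4 → Olive
P5 → Green
2 of the 5 go to Olive.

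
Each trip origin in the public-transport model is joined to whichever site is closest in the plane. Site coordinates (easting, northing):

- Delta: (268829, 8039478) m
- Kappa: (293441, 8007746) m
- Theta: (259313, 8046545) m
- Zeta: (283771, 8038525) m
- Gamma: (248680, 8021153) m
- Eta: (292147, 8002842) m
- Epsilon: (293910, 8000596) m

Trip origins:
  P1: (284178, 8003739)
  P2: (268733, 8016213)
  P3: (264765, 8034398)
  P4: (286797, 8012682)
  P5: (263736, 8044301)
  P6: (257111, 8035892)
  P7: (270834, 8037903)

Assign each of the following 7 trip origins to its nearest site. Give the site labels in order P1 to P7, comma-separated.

Eta, Gamma, Delta, Kappa, Theta, Theta, Delta

P1 → Eta (d²=64309570.00)
P2 → Gamma (d²=426526409.00)
P3 → Delta (d²=42322496.00)
P4 → Kappa (d²=68506832.00)
P5 → Theta (d²=24598465.00)
P6 → Theta (d²=118335213.00)
P7 → Delta (d²=6500650.00)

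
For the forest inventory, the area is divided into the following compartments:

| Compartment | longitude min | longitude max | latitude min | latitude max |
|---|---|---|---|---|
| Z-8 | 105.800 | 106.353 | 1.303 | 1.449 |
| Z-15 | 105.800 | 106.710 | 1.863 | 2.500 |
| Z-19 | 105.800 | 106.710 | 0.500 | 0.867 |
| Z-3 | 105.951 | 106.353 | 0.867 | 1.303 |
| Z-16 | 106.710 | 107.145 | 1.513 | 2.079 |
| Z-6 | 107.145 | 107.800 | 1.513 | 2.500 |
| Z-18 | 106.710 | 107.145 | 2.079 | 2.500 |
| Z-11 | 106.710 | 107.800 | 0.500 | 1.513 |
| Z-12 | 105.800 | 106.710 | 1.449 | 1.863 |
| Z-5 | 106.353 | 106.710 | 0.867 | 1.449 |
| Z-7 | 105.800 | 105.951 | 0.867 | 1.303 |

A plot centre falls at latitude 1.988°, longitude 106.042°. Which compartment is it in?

The point has longitude = 106.042 and latitude = 1.988.
Only Z-15 satisfies 105.800 ≤ longitude ≤ 106.710 and 1.863 ≤ latitude ≤ 2.500.

Z-15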